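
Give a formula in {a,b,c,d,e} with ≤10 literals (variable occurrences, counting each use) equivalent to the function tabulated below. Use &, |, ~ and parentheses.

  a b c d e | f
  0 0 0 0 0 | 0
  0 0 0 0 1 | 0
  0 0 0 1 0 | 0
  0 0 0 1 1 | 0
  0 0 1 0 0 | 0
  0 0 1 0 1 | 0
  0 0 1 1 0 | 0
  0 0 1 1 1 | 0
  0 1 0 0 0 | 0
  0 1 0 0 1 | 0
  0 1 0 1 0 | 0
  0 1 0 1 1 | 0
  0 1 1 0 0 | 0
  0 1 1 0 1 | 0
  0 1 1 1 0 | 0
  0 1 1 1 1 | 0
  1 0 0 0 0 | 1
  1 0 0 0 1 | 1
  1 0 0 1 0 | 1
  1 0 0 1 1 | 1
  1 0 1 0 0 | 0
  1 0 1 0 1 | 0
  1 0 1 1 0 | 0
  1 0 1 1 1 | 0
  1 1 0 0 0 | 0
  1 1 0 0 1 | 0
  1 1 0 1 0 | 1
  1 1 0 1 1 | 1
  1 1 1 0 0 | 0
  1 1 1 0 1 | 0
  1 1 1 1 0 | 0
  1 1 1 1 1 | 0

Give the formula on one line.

(a & (~c & (~b | ((a & (d | c)) | d))))

  ~c = 11110000111100001111000011110000
  ~b = 11111111000000001111111100000000
  (d | c) = 00111111001111110011111100111111
  (a & (d | c)) = 00000000000000000011111100111111
  ((a & (d | c)) | d) = 00110011001100110011111100111111
  (~b | ((a & (d | c)) | d)) = 11111111001100111111111100111111
  (~c & (~b | ((a & (d | c)) | d))) = 11110000001100001111000000110000
  (a & (~c & (~b | ((a & (d | c)) | d)))) = 00000000000000001111000000110000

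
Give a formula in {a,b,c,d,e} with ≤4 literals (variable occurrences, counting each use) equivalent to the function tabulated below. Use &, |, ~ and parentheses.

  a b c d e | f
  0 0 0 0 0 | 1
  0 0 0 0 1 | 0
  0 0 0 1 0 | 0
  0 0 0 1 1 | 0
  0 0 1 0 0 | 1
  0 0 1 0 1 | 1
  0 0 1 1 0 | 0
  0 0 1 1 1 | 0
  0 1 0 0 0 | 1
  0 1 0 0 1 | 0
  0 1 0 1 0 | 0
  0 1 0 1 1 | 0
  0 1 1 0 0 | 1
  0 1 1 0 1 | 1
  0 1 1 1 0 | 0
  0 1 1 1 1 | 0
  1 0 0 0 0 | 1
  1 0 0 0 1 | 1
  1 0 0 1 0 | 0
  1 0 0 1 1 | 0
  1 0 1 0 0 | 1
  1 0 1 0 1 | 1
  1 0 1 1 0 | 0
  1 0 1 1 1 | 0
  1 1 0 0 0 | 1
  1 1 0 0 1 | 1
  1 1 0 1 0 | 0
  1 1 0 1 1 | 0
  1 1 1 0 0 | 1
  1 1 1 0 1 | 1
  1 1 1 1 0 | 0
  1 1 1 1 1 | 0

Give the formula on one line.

  (a | c) = 00001111000011111111111111111111
  ~e = 10101010101010101010101010101010
  ((a | c) | ~e) = 10101111101011111111111111111111
  ~d = 11001100110011001100110011001100
  (((a | c) | ~e) & ~d) = 10001100100011001100110011001100

(((a | c) | ~e) & ~d)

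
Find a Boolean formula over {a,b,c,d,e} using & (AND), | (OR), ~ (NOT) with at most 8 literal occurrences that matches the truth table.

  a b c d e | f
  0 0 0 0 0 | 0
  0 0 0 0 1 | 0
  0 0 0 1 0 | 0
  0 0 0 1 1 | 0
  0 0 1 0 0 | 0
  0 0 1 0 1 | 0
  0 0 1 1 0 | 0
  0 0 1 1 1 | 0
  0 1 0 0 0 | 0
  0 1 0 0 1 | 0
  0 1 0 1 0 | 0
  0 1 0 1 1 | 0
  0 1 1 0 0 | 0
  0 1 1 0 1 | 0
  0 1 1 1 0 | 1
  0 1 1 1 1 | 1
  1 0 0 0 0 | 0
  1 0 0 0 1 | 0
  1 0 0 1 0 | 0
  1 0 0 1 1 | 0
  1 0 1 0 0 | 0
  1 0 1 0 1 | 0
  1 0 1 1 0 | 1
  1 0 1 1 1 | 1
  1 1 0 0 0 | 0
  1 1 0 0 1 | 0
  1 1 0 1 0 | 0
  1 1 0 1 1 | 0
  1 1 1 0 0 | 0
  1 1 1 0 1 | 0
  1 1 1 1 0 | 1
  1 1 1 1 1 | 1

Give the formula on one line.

  (b | a) = 00000000111111111111111111111111
  ((b | a) & c) = 00000000000011110000111100001111
  ~e = 10101010101010101010101010101010
  (c | ~e) = 10101111101011111010111110101111
  (d & (c | ~e)) = 00100011001000110010001100100011
  (((b | a) & c) & (d & (c | ~e))) = 00000000000000110000001100000011

(((b | a) & c) & (d & (c | ~e)))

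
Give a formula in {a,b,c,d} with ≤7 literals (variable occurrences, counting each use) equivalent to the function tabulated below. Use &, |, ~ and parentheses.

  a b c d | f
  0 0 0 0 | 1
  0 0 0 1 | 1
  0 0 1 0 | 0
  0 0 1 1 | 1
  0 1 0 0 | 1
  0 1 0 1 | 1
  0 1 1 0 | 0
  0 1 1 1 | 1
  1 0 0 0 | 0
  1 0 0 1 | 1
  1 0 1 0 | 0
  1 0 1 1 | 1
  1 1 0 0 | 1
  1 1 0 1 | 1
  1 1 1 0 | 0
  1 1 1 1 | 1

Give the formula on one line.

  ~c = 1100110011001100
  ~a = 1111111100000000
  (~c & ~a) = 1100110000000000
  ((~c & ~a) | d) = 1101110101010101
  (~c & b) = 0000110000001100
  (((~c & ~a) | d) | (~c & b)) = 1101110101011101

(((~c & ~a) | d) | (~c & b))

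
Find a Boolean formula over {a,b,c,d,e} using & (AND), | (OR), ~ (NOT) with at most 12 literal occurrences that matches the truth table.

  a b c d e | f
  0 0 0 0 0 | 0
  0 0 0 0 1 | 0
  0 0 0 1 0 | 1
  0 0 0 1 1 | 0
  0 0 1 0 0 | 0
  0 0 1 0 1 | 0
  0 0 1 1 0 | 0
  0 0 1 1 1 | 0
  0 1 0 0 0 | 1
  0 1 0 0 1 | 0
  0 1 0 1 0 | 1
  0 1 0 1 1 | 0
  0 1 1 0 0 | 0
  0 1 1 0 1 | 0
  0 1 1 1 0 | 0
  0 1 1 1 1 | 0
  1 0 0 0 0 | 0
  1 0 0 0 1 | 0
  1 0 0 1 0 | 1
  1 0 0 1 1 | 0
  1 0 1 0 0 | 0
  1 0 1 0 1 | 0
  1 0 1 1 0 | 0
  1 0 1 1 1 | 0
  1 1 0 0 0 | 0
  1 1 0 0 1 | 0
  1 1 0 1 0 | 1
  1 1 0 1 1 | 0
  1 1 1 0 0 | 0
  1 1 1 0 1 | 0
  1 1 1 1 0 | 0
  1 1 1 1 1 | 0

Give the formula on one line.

((d | (~a & b)) & (~e & ((~b & (~d | (~e & b))) | ~c)))

  ~a = 11111111111111110000000000000000
  (~a & b) = 00000000111111110000000000000000
  (d | (~a & b)) = 00110011111111110011001100110011
  ~e = 10101010101010101010101010101010
  ~b = 11111111000000001111111100000000
  ~d = 11001100110011001100110011001100
  (~e & b) = 00000000101010100000000010101010
  (~d | (~e & b)) = 11001100111011101100110011101110
  (~b & (~d | (~e & b))) = 11001100000000001100110000000000
  ~c = 11110000111100001111000011110000
  ((~b & (~d | (~e & b))) | ~c) = 11111100111100001111110011110000
  (~e & ((~b & (~d | (~e & b))) | ~c)) = 10101000101000001010100010100000
  ((d | (~a & b)) & (~e & ((~b & (~d | (~e & b))) | ~c))) = 00100000101000000010000000100000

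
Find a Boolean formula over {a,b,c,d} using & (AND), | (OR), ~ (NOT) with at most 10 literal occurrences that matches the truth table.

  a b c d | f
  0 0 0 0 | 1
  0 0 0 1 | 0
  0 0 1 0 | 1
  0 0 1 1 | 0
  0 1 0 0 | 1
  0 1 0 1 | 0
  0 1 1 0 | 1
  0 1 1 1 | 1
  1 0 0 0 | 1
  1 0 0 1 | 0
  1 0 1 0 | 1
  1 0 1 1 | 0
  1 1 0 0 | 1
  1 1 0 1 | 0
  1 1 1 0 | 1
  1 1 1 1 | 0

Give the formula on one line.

  ~d = 1010101010101010
  (a | c) = 0011001111111111
  ~a = 1111111100000000
  ~c = 1100110011001100
  (~c | a) = 1100110011111111
  ((~c | a) & d) = 0100010001010101
  (~c & ((~c | a) & d)) = 0100010001000100
  ((~c & ((~c | a) & d)) | b) = 0100111101001111
  (~a & ((~c & ((~c | a) & d)) | b)) = 0100111100000000
  ((a | c) & (~a & ((~c & ((~c | a) & d)) | b))) = 0000001100000000
  (~d | ((a | c) & (~a & ((~c & ((~c | a) & d)) | b)))) = 1010101110101010

(~d | ((a | c) & (~a & ((~c & ((~c | a) & d)) | b))))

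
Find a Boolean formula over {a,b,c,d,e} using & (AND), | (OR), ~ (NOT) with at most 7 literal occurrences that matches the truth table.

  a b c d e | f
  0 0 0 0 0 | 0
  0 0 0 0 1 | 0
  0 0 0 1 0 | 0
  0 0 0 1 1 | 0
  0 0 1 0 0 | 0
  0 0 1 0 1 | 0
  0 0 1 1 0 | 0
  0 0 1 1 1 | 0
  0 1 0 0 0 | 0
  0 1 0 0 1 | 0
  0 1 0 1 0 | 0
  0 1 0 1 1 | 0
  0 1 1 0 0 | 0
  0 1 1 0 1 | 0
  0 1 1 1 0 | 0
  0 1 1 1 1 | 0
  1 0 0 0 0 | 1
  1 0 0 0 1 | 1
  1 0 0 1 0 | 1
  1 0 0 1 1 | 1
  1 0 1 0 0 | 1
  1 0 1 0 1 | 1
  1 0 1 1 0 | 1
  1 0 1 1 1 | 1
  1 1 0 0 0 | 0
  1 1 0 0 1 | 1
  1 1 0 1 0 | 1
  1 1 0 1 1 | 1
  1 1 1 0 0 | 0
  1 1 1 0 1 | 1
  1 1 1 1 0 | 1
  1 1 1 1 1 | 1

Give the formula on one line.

  ~b = 11111111000000001111111100000000
  (d & a) = 00000000000000000011001100110011
  (e | (d & a)) = 01010101010101010111011101110111
  (~b | (e | (d & a))) = 11111111010101011111111101110111
  (a & (~b | (e | (d & a)))) = 00000000000000001111111101110111

(a & (~b | (e | (d & a))))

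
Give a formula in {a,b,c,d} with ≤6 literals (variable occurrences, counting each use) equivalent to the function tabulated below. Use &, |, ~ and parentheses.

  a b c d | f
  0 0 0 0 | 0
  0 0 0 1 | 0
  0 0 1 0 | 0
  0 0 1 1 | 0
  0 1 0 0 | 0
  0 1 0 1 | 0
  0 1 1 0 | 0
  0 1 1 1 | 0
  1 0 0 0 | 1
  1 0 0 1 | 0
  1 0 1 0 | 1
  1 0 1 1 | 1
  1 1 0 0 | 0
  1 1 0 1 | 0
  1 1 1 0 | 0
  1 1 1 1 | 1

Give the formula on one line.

  ~d = 1010101010101010
  (c | ~d) = 1011101110111011
  (a & (c | ~d)) = 0000000010111011
  ~b = 1111000011110000
  (d | ~b) = 1111010111110101
  ((a & (c | ~d)) & (d | ~b)) = 0000000010110001

((a & (c | ~d)) & (d | ~b))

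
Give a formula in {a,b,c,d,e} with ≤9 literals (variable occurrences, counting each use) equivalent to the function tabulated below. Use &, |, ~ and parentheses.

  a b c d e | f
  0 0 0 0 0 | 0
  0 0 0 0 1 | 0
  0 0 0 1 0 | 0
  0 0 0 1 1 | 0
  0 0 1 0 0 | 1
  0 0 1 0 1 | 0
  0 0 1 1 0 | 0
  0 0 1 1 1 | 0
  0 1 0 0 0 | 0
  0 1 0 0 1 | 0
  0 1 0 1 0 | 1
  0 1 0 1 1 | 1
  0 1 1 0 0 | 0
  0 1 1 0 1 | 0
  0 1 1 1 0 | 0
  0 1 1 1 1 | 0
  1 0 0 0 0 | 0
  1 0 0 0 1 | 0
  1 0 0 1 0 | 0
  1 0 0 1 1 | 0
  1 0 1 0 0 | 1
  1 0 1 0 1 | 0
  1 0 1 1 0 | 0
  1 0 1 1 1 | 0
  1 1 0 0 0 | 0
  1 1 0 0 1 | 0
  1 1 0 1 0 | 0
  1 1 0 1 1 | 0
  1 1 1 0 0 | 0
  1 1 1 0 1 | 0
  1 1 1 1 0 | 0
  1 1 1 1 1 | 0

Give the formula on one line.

(((d & ~c) & (~a & b)) | ((c | d) & ((~d & ~e) & ~b)))

  ~c = 11110000111100001111000011110000
  (d & ~c) = 00110000001100000011000000110000
  ~a = 11111111111111110000000000000000
  (~a & b) = 00000000111111110000000000000000
  ((d & ~c) & (~a & b)) = 00000000001100000000000000000000
  (c | d) = 00111111001111110011111100111111
  ~d = 11001100110011001100110011001100
  ~e = 10101010101010101010101010101010
  (~d & ~e) = 10001000100010001000100010001000
  ~b = 11111111000000001111111100000000
  ((~d & ~e) & ~b) = 10001000000000001000100000000000
  ((c | d) & ((~d & ~e) & ~b)) = 00001000000000000000100000000000
  (((d & ~c) & (~a & b)) | ((c | d) & ((~d & ~e) & ~b))) = 00001000001100000000100000000000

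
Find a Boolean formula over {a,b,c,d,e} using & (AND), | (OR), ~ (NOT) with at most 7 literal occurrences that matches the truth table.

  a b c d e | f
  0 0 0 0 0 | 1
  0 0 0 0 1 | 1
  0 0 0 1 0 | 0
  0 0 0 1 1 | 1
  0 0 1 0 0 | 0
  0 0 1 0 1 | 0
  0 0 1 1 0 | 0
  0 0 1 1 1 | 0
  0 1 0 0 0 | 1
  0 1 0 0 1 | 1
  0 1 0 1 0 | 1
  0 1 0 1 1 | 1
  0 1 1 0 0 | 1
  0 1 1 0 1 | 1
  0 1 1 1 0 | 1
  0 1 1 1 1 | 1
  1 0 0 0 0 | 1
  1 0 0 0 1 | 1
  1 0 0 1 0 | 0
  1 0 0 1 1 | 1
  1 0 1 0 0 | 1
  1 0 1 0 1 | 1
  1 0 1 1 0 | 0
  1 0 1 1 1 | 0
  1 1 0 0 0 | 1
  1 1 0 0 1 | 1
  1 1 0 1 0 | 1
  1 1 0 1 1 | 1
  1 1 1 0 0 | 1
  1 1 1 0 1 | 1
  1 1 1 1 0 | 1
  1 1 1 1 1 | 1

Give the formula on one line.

(((~d & a) | (((~c & ~d) | e) & ~c)) | b)

  ~d = 11001100110011001100110011001100
  (~d & a) = 00000000000000001100110011001100
  ~c = 11110000111100001111000011110000
  (~c & ~d) = 11000000110000001100000011000000
  ((~c & ~d) | e) = 11010101110101011101010111010101
  (((~c & ~d) | e) & ~c) = 11010000110100001101000011010000
  ((~d & a) | (((~c & ~d) | e) & ~c)) = 11010000110100001101110011011100
  (((~d & a) | (((~c & ~d) | e) & ~c)) | b) = 11010000111111111101110011111111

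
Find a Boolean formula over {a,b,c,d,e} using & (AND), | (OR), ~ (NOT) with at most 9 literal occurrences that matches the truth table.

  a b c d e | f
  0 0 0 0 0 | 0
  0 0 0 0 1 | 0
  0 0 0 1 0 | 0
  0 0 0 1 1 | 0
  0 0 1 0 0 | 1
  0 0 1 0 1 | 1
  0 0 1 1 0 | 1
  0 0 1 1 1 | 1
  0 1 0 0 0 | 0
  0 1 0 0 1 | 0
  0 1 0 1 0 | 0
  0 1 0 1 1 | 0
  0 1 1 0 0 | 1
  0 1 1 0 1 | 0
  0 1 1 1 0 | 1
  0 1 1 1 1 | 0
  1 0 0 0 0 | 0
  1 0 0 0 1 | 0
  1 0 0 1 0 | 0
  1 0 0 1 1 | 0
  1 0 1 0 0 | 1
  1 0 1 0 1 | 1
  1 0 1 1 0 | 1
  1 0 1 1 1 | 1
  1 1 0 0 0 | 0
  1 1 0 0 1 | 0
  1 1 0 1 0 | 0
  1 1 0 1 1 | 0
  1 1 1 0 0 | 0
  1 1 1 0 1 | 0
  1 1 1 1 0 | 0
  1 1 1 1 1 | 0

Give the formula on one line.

  (c | b) = 00001111111111110000111111111111
  ~b = 11111111000000001111111100000000
  ((c | b) & ~b) = 00001111000000000000111100000000
  ~e = 10101010101010101010101010101010
  (b | e) = 01010101111111110101010111111111
  (~e & (b | e)) = 00000000101010100000000010101010
  (a | c) = 00001111000011111111111111111111
  ((~e & (b | e)) & (a | c)) = 00000000000010100000000010101010
  ~a = 11111111111111110000000000000000
  (((~e & (b | e)) & (a | c)) & ~a) = 00000000000010100000000000000000
  (((c | b) & ~b) | (((~e & (b | e)) & (a | c)) & ~a)) = 00001111000010100000111100000000

(((c | b) & ~b) | (((~e & (b | e)) & (a | c)) & ~a))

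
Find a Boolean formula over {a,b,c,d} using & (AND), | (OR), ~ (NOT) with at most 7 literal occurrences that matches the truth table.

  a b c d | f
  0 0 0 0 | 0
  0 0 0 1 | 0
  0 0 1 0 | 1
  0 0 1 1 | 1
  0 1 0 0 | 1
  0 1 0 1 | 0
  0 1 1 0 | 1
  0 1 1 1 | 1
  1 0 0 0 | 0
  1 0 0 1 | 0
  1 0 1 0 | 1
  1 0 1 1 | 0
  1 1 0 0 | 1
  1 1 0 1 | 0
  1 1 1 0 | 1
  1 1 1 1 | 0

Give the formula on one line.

  ~a = 1111111100000000
  (d & ~a) = 0101010100000000
  ~d = 1010101010101010
  ((d & ~a) | ~d) = 1111111110101010
  (((d & ~a) | ~d) & c) = 0011001100100010
  (b & ~d) = 0000101000001010
  ((((d & ~a) | ~d) & c) | (b & ~d)) = 0011101100101010

((((d & ~a) | ~d) & c) | (b & ~d))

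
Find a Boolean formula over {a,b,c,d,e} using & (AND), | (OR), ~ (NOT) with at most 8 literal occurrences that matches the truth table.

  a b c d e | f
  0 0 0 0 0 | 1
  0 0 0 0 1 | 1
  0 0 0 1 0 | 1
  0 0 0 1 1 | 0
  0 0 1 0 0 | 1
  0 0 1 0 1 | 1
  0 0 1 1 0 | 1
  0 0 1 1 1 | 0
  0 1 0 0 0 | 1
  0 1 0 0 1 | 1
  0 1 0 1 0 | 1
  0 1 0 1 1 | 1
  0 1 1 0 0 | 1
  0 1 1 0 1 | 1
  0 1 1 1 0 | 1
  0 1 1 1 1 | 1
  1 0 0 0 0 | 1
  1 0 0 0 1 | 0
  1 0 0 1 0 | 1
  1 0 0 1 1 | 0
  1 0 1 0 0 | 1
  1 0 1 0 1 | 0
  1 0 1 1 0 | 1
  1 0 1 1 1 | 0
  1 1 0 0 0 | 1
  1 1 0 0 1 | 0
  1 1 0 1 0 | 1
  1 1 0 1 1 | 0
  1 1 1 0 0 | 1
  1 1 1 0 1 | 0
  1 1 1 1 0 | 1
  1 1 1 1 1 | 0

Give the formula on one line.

(((~a | (~e & b)) | (~e & a)) & (b | (~e | ~d)))

  ~a = 11111111111111110000000000000000
  ~e = 10101010101010101010101010101010
  (~e & b) = 00000000101010100000000010101010
  (~a | (~e & b)) = 11111111111111110000000010101010
  (~e & a) = 00000000000000001010101010101010
  ((~a | (~e & b)) | (~e & a)) = 11111111111111111010101010101010
  ~d = 11001100110011001100110011001100
  (~e | ~d) = 11101110111011101110111011101110
  (b | (~e | ~d)) = 11101110111111111110111011111111
  (((~a | (~e & b)) | (~e & a)) & (b | (~e | ~d))) = 11101110111111111010101010101010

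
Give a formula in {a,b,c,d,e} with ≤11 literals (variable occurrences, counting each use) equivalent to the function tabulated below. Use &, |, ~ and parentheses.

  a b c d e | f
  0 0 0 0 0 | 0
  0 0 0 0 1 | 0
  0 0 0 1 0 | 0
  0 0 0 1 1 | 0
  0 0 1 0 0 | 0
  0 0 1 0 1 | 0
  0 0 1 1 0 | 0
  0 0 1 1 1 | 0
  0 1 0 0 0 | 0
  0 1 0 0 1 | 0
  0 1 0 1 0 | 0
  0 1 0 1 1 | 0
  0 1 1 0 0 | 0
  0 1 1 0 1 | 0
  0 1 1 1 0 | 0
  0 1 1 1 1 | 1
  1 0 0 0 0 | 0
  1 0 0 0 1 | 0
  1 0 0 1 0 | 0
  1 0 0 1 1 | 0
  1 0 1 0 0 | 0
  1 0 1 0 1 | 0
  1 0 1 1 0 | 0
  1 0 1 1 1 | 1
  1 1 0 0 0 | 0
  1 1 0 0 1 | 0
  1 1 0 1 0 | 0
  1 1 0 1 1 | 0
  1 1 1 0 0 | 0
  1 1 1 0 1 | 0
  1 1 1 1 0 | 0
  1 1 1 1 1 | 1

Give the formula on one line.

((((c | ~a) & ((a | c) & e)) & d) & (a | b))

  ~a = 11111111111111110000000000000000
  (c | ~a) = 11111111111111110000111100001111
  (a | c) = 00001111000011111111111111111111
  ((a | c) & e) = 00000101000001010101010101010101
  ((c | ~a) & ((a | c) & e)) = 00000101000001010000010100000101
  (((c | ~a) & ((a | c) & e)) & d) = 00000001000000010000000100000001
  (a | b) = 00000000111111111111111111111111
  ((((c | ~a) & ((a | c) & e)) & d) & (a | b)) = 00000000000000010000000100000001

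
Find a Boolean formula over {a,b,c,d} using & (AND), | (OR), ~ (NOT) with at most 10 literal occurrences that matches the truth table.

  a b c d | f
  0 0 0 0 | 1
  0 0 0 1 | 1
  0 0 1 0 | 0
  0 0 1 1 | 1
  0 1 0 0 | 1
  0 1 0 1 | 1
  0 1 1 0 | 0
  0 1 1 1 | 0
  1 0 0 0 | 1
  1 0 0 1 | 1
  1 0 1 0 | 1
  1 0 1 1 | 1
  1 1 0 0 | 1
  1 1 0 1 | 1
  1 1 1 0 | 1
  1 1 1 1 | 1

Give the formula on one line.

((a | ~c) | (d & ((a & b) | (~b & d))))

  ~c = 1100110011001100
  (a | ~c) = 1100110011111111
  (a & b) = 0000000000001111
  ~b = 1111000011110000
  (~b & d) = 0101000001010000
  ((a & b) | (~b & d)) = 0101000001011111
  (d & ((a & b) | (~b & d))) = 0101000001010101
  ((a | ~c) | (d & ((a & b) | (~b & d)))) = 1101110011111111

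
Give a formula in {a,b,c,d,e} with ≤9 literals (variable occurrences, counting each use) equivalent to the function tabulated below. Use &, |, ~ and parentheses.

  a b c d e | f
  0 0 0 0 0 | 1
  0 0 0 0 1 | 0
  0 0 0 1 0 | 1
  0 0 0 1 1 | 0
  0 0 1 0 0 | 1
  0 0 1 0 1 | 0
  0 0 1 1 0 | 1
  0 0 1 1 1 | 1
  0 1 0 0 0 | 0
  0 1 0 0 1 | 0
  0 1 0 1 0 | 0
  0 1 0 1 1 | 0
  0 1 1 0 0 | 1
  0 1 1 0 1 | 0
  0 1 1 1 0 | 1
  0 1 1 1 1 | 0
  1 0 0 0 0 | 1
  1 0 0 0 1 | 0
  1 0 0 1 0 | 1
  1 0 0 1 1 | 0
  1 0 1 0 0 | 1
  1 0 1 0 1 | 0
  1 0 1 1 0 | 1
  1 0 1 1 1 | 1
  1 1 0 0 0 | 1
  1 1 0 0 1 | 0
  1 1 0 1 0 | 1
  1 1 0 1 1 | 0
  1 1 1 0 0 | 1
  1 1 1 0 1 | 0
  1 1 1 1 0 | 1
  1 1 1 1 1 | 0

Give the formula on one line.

  ~b = 11111111000000001111111100000000
  (a | ~b) = 11111111000000001111111111111111
  (c | (a | ~b)) = 11111111000011111111111111111111
  ~e = 10101010101010101010101010101010
  (~e | ~b) = 11111111101010101111111110101010
  (c & d) = 00000011000000110000001100000011
  ((~e | ~b) & (c & d)) = 00000011000000100000001100000010
  (((~e | ~b) & (c & d)) | ~e) = 10101011101010101010101110101010
  ((c | (a | ~b)) & (((~e | ~b) & (c & d)) | ~e)) = 10101011000010101010101110101010

((c | (a | ~b)) & (((~e | ~b) & (c & d)) | ~e))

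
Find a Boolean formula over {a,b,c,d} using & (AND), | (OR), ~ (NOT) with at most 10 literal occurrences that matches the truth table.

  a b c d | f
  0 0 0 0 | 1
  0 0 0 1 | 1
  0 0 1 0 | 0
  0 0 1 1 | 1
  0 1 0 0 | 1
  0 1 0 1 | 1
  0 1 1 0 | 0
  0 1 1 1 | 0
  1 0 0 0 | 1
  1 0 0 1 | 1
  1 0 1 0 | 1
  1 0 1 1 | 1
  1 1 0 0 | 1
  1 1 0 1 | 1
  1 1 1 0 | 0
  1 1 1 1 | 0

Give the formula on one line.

  (a | d) = 0101010111111111
  ~b = 1111000011110000
  (b | d) = 0101111101011111
  (c | (b | d)) = 0111111101111111
  ~a = 1111111100000000
  ((c | (b | d)) | ~a) = 1111111101111111
  (~b & ((c | (b | d)) | ~a)) = 1111000001110000
  ((a | d) & (~b & ((c | (b | d)) | ~a))) = 0101000001110000
  ~c = 1100110011001100
  (((a | d) & (~b & ((c | (b | d)) | ~a))) | ~c) = 1101110011111100

(((a | d) & (~b & ((c | (b | d)) | ~a))) | ~c)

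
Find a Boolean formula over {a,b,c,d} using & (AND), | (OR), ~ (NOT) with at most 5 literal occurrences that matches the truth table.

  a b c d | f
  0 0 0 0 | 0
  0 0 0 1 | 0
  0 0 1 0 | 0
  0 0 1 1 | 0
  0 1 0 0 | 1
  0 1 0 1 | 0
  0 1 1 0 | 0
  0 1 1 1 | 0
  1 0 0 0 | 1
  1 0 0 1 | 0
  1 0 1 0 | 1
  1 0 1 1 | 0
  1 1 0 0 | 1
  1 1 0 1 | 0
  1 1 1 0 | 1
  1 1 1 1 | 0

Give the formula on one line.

  ~c = 1100110011001100
  (~c & b) = 0000110000001100
  ((~c & b) | a) = 0000110011111111
  ~d = 1010101010101010
  (((~c & b) | a) & ~d) = 0000100010101010

(((~c & b) | a) & ~d)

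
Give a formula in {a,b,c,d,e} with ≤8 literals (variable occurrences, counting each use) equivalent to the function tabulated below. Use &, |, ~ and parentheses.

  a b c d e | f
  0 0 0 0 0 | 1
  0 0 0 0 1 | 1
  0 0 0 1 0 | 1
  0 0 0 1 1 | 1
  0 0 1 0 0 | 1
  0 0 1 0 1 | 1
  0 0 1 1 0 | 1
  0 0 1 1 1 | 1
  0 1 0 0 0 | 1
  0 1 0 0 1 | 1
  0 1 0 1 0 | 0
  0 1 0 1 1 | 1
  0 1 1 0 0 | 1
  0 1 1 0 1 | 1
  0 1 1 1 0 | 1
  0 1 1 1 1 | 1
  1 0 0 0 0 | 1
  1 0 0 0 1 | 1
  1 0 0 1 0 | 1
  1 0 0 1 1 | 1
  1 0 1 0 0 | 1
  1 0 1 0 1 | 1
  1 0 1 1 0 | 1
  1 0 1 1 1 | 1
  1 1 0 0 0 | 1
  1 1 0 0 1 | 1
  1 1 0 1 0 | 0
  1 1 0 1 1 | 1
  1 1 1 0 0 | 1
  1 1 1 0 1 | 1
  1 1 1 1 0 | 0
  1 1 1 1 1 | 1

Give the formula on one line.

  ~a = 11111111111111110000000000000000
  (~a & c) = 00001111000011110000000000000000
  ~d = 11001100110011001100110011001100
  ((~a & c) | ~d) = 11001111110011111100110011001100
  ~b = 11111111000000001111111100000000
  (((~a & c) | ~d) | ~b) = 11111111110011111111111111001100
  (e | (((~a & c) | ~d) | ~b)) = 11111111110111111111111111011101

(e | (((~a & c) | ~d) | ~b))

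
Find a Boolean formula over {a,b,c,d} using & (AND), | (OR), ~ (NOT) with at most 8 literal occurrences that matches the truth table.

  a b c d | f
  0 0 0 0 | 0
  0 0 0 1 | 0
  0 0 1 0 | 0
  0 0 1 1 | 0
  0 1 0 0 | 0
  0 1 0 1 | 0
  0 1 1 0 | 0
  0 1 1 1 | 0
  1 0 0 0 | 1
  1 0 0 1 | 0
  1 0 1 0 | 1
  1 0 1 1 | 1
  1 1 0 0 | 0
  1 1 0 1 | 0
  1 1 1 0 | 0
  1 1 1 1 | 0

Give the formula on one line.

(((a | b) & ((c | ~d) | b)) & ~b)

  (a | b) = 0000111111111111
  ~d = 1010101010101010
  (c | ~d) = 1011101110111011
  ((c | ~d) | b) = 1011111110111111
  ((a | b) & ((c | ~d) | b)) = 0000111110111111
  ~b = 1111000011110000
  (((a | b) & ((c | ~d) | b)) & ~b) = 0000000010110000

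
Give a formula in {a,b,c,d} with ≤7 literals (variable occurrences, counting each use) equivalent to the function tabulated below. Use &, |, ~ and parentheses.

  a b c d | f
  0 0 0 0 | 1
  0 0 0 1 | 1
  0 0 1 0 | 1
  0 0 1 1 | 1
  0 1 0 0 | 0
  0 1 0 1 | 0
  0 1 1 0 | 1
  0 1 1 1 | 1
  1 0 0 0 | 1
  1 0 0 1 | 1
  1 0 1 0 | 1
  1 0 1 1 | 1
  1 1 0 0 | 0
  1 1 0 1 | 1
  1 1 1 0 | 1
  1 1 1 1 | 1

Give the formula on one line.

((((~d | a) & d) | c) | ~b)

  ~d = 1010101010101010
  (~d | a) = 1010101011111111
  ((~d | a) & d) = 0000000001010101
  (((~d | a) & d) | c) = 0011001101110111
  ~b = 1111000011110000
  ((((~d | a) & d) | c) | ~b) = 1111001111110111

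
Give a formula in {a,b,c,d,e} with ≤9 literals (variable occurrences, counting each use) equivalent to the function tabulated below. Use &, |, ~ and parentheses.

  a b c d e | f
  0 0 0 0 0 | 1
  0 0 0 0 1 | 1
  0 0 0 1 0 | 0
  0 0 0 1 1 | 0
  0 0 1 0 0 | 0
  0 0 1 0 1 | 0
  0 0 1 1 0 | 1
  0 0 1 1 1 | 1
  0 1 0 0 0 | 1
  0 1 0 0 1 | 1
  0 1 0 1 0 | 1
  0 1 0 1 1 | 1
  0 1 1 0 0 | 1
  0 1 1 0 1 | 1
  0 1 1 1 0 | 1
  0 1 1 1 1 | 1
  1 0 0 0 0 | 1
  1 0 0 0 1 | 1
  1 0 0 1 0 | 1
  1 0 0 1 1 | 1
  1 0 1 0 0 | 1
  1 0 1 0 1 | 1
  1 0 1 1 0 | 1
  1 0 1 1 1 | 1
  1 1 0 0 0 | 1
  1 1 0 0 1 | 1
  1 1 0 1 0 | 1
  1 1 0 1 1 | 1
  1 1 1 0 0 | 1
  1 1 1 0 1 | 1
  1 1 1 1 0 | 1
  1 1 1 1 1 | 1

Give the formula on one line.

  ~c = 11110000111100001111000011110000
  ~d = 11001100110011001100110011001100
  (~c & ~d) = 11000000110000001100000011000000
  (a | (~c & ~d)) = 11000000110000001111111111111111
  (c | b) = 00001111111111110000111111111111
  (b | a) = 00000000111111111111111111111111
  ((b | a) | d) = 00110011111111111111111111111111
  ((c | b) & ((b | a) | d)) = 00000011111111110000111111111111
  ((a | (~c & ~d)) | ((c | b) & ((b | a) | d))) = 11000011111111111111111111111111

((a | (~c & ~d)) | ((c | b) & ((b | a) | d)))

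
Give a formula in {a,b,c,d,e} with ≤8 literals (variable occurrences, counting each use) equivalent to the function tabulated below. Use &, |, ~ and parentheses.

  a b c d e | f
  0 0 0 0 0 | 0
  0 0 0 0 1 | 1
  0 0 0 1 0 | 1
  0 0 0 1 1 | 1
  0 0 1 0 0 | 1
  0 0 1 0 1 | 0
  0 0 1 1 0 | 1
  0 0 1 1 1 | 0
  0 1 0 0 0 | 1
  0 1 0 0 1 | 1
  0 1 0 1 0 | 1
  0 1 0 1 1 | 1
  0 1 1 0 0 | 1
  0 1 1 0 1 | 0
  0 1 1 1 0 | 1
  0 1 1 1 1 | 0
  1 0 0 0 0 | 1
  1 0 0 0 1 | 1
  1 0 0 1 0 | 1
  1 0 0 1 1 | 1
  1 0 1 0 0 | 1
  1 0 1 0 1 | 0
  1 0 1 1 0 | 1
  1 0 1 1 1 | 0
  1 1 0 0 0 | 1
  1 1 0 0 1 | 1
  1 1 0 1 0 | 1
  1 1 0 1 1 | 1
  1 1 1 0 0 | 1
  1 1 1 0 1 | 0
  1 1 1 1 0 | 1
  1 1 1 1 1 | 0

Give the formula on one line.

((b | ((c | e) | (d | a))) & ((~e & c) | ~c))

  (c | e) = 01011111010111110101111101011111
  (d | a) = 00110011001100111111111111111111
  ((c | e) | (d | a)) = 01111111011111111111111111111111
  (b | ((c | e) | (d | a))) = 01111111111111111111111111111111
  ~e = 10101010101010101010101010101010
  (~e & c) = 00001010000010100000101000001010
  ~c = 11110000111100001111000011110000
  ((~e & c) | ~c) = 11111010111110101111101011111010
  ((b | ((c | e) | (d | a))) & ((~e & c) | ~c)) = 01111010111110101111101011111010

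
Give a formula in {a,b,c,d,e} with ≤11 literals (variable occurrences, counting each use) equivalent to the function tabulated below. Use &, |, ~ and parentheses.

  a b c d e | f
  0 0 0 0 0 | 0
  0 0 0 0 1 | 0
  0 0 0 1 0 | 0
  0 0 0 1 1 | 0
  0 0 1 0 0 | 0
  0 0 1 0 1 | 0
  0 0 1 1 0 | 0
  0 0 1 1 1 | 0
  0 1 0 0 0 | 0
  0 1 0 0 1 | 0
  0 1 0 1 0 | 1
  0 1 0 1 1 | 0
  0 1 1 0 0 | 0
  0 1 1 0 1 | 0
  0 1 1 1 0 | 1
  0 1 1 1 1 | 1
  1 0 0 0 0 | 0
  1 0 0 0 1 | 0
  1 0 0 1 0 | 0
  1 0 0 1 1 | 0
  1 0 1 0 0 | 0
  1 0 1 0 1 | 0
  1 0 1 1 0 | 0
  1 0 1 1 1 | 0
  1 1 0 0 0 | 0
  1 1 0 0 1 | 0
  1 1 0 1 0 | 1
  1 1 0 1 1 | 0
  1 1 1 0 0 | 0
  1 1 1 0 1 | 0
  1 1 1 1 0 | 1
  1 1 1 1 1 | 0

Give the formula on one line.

  ~a = 11111111111111110000000000000000
  (~a & c) = 00001111000011110000000000000000
  ((~a & c) & b) = 00000000000011110000000000000000
  ~d = 11001100110011001100110011001100
  ~e = 10101010101010101010101010101010
  (~d | ~e) = 11101110111011101110111011101110
  (((~a & c) & b) | (~d | ~e)) = 11101110111011111110111011101110
  (b | ~d) = 11001100111111111100110011111111
  ((((~a & c) & b) | (~d | ~e)) & (b | ~d)) = 11001100111011111100110011101110
  (d & ((((~a & c) & b) | (~d | ~e)) & (b | ~d))) = 00000000001000110000000000100010

(d & ((((~a & c) & b) | (~d | ~e)) & (b | ~d)))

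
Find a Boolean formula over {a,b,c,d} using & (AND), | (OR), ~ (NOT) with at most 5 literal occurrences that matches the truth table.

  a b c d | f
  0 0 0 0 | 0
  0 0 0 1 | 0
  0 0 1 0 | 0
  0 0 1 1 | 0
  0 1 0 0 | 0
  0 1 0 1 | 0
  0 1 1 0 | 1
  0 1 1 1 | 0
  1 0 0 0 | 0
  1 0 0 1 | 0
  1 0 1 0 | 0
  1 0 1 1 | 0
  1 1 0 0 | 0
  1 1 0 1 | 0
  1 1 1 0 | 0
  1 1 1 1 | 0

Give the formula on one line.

  ~d = 1010101010101010
  (~d & c) = 0010001000100010
  (d | b) = 0101111101011111
  ((~d & c) & (d | b)) = 0000001000000010
  ~a = 1111111100000000
  (((~d & c) & (d | b)) & ~a) = 0000001000000000

(((~d & c) & (d | b)) & ~a)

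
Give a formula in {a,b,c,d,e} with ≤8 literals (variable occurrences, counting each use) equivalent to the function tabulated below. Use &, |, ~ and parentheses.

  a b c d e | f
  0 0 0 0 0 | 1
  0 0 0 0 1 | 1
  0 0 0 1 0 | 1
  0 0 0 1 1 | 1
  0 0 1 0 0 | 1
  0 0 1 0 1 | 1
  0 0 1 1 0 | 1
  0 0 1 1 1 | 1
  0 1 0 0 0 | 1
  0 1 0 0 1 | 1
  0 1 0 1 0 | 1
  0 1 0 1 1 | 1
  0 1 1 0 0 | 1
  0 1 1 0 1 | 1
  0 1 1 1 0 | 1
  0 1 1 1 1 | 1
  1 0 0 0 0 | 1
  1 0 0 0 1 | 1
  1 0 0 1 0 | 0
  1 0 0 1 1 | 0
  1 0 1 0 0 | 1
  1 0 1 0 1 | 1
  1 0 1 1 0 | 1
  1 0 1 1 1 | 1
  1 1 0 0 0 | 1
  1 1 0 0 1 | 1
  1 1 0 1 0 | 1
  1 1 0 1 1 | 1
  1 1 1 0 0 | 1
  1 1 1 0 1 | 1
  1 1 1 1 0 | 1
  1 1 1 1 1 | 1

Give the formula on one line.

  ~a = 11111111111111110000000000000000
  ~d = 11001100110011001100110011001100
  ~c = 11110000111100001111000011110000
  (~d & ~c) = 11000000110000001100000011000000
  ((~d & ~c) | c) = 11001111110011111100111111001111
  (((~d & ~c) | c) | b) = 11001111111111111100111111111111
  (~a | (((~d & ~c) | c) | b)) = 11111111111111111100111111111111

(~a | (((~d & ~c) | c) | b))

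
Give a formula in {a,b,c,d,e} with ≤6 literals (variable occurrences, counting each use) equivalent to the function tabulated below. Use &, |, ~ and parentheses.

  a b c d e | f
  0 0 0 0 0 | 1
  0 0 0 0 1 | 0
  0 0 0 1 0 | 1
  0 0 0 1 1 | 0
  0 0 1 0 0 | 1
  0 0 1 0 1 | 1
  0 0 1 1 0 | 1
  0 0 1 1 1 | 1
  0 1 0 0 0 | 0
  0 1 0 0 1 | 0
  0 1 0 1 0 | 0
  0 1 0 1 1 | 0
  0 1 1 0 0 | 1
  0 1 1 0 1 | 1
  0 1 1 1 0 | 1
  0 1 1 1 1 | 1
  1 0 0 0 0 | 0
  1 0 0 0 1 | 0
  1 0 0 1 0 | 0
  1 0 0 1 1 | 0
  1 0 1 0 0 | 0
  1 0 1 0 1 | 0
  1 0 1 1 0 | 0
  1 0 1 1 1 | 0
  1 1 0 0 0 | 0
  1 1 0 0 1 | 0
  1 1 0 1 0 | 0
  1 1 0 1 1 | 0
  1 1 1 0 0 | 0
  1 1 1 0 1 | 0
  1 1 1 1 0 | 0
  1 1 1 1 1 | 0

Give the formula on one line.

(~a & ((~e & ~b) | (~a & c)))

  ~a = 11111111111111110000000000000000
  ~e = 10101010101010101010101010101010
  ~b = 11111111000000001111111100000000
  (~e & ~b) = 10101010000000001010101000000000
  (~a & c) = 00001111000011110000000000000000
  ((~e & ~b) | (~a & c)) = 10101111000011111010101000000000
  (~a & ((~e & ~b) | (~a & c))) = 10101111000011110000000000000000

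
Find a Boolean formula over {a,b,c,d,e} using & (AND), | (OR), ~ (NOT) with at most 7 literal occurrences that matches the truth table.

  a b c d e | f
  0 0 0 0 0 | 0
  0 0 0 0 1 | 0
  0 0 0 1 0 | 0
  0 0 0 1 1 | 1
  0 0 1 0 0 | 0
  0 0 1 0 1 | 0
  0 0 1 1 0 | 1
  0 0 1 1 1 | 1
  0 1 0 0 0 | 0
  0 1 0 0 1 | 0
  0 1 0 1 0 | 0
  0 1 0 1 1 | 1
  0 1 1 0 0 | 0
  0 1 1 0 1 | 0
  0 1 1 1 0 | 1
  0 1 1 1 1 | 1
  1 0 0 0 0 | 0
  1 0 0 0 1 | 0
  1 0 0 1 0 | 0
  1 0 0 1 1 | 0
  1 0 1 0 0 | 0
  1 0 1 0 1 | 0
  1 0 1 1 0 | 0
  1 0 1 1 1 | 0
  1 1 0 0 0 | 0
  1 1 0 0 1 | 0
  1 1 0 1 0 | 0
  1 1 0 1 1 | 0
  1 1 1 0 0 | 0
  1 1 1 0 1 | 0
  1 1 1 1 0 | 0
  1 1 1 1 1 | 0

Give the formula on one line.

  ~a = 11111111111111110000000000000000
  (c | e) = 01011111010111110101111101011111
  ((c | e) | a) = 01011111010111111111111111111111
  (~a & ((c | e) | a)) = 01011111010111110000000000000000
  (~a & d) = 00110011001100110000000000000000
  ((~a & ((c | e) | a)) & (~a & d)) = 00010011000100110000000000000000

((~a & ((c | e) | a)) & (~a & d))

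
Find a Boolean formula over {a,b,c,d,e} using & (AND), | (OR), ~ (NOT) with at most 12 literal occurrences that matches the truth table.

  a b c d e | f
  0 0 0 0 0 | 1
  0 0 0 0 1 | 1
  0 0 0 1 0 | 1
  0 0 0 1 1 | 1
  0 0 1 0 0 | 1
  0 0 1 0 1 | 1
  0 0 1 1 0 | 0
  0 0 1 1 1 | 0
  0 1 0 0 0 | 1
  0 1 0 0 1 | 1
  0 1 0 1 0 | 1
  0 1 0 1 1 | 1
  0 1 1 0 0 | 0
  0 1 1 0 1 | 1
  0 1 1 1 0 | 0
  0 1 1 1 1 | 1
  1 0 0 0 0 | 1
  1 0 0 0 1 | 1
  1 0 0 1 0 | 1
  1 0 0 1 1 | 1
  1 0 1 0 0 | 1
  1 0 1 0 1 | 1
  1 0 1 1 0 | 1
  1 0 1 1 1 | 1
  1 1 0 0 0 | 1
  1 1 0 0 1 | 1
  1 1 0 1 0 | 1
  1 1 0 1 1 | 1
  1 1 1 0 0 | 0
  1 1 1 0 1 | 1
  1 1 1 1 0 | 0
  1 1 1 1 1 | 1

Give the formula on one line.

((e & ((~e | a) | b)) | ((~c | (~d | a)) & (~c | ~b)))

  ~e = 10101010101010101010101010101010
  (~e | a) = 10101010101010101111111111111111
  ((~e | a) | b) = 10101010111111111111111111111111
  (e & ((~e | a) | b)) = 00000000010101010101010101010101
  ~c = 11110000111100001111000011110000
  ~d = 11001100110011001100110011001100
  (~d | a) = 11001100110011001111111111111111
  (~c | (~d | a)) = 11111100111111001111111111111111
  ~b = 11111111000000001111111100000000
  (~c | ~b) = 11111111111100001111111111110000
  ((~c | (~d | a)) & (~c | ~b)) = 11111100111100001111111111110000
  ((e & ((~e | a) | b)) | ((~c | (~d | a)) & (~c | ~b))) = 11111100111101011111111111110101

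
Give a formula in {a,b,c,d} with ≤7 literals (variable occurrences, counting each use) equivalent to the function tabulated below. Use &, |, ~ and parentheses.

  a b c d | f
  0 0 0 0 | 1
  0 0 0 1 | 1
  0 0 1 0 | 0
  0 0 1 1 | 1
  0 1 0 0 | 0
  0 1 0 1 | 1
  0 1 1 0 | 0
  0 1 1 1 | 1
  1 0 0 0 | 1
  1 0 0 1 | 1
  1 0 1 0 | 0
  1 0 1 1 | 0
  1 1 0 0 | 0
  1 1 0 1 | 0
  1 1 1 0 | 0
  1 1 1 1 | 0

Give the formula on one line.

  ~b = 1111000011110000
  ~c = 1100110011001100
  (~b & ~c) = 1100000011000000
  ~a = 1111111100000000
  (d & ~a) = 0101010100000000
  ((~b & ~c) | (d & ~a)) = 1101010111000000

((~b & ~c) | (d & ~a))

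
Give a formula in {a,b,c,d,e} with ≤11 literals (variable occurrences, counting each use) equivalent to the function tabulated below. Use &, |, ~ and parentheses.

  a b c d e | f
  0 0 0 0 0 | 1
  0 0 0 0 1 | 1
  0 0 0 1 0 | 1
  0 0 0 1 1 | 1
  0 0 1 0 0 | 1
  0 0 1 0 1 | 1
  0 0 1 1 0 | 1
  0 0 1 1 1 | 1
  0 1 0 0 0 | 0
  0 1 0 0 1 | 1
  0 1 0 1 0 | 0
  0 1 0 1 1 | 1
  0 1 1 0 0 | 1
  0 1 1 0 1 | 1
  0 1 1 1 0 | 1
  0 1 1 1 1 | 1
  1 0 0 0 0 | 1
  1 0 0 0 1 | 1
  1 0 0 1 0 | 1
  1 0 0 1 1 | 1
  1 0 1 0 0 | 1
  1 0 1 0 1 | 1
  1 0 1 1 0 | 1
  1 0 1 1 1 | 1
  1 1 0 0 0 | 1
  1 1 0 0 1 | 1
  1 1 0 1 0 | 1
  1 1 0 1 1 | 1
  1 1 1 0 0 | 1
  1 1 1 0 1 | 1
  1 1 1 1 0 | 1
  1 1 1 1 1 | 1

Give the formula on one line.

((a | ((~b | ~a) & e)) | ((c & (d | ~a)) | ~b))

  ~b = 11111111000000001111111100000000
  ~a = 11111111111111110000000000000000
  (~b | ~a) = 11111111111111111111111100000000
  ((~b | ~a) & e) = 01010101010101010101010100000000
  (a | ((~b | ~a) & e)) = 01010101010101011111111111111111
  (d | ~a) = 11111111111111110011001100110011
  (c & (d | ~a)) = 00001111000011110000001100000011
  ((c & (d | ~a)) | ~b) = 11111111000011111111111100000011
  ((a | ((~b | ~a) & e)) | ((c & (d | ~a)) | ~b)) = 11111111010111111111111111111111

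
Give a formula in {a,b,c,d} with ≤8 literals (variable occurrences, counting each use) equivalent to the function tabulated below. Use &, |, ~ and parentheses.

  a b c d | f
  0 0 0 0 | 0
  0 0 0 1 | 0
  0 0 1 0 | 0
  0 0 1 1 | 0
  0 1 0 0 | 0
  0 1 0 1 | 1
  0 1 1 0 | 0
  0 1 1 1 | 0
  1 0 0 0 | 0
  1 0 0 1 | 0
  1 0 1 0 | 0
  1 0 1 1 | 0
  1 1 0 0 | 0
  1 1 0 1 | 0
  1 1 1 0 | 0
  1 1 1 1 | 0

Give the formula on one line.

  ~a = 1111111100000000
  (d & ~a) = 0101010100000000
  (b & (d & ~a)) = 0000010100000000
  ~c = 1100110011001100
  (b | a) = 0000111111111111
  (~c & (b | a)) = 0000110011001100
  ((b & (d & ~a)) & (~c & (b | a))) = 0000010000000000

((b & (d & ~a)) & (~c & (b | a)))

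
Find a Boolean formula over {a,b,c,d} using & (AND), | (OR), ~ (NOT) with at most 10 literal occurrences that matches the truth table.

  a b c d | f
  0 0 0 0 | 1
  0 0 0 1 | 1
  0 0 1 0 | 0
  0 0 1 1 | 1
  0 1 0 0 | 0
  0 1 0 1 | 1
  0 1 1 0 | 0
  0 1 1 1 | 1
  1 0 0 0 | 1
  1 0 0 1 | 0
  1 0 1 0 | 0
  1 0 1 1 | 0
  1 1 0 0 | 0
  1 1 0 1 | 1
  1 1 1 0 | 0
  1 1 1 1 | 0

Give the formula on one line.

  (d & b) = 0000010100000101
  ~c = 1100110011001100
  ((d & b) & ~c) = 0000010000000100
  ~d = 1010101010101010
  (~d & ~c) = 1000100010001000
  ~b = 1111000011110000
  (~b & ~d) = 1010000010100000
  ((~d & ~c) & (~b & ~d)) = 1000000010000000
  ~a = 1111111100000000
  (d & ~a) = 0101010100000000
  (((~d & ~c) & (~b & ~d)) | (d & ~a)) = 1101010110000000
  (((d & b) & ~c) | (((~d & ~c) & (~b & ~d)) | (d & ~a))) = 1101010110000100

(((d & b) & ~c) | (((~d & ~c) & (~b & ~d)) | (d & ~a)))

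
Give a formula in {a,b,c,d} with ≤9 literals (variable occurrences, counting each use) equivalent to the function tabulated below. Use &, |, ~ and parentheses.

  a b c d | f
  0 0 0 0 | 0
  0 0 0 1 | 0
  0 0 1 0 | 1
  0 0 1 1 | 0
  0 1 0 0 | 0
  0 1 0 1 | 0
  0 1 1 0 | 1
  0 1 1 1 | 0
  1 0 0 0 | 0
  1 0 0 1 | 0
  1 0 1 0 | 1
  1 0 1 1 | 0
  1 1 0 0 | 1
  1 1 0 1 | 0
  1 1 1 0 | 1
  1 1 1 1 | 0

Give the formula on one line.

  ~d = 1010101010101010
  (a | c) = 0011001111111111
  (b & (a | c)) = 0000001100001111
  (c | d) = 0111011101110111
  ((b & (a | c)) | (c | d)) = 0111011101111111
  (~d & ((b & (a | c)) | (c | d))) = 0010001000101010

(~d & ((b & (a | c)) | (c | d)))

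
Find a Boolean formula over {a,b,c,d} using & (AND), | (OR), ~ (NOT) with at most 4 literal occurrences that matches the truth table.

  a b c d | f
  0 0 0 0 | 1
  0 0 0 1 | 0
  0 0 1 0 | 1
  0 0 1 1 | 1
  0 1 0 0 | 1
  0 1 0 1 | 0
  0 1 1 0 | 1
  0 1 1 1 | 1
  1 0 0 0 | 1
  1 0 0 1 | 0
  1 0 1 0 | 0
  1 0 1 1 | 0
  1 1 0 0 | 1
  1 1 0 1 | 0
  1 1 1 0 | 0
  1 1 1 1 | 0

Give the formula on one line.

  ~d = 1010101010101010
  ~c = 1100110011001100
  (~d & ~c) = 1000100010001000
  ~a = 1111111100000000
  (c & ~a) = 0011001100000000
  ((~d & ~c) | (c & ~a)) = 1011101110001000

((~d & ~c) | (c & ~a))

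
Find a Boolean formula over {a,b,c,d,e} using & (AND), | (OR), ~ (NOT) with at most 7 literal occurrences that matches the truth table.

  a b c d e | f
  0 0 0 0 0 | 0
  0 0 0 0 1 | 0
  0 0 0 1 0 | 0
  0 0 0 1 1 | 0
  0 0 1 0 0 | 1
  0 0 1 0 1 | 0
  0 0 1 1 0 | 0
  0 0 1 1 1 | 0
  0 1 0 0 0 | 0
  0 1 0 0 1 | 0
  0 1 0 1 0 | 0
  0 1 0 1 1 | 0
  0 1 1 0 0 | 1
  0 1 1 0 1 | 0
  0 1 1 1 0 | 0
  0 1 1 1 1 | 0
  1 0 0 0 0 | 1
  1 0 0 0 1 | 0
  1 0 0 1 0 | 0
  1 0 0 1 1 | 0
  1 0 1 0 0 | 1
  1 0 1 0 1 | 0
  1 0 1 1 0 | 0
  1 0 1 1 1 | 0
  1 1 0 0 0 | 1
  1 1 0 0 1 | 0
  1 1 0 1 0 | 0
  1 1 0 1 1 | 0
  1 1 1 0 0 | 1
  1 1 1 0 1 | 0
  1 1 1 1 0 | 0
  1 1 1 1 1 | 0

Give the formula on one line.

  ~d = 11001100110011001100110011001100
  ~e = 10101010101010101010101010101010
  (~d & ~e) = 10001000100010001000100010001000
  ~c = 11110000111100001111000011110000
  (~c & a) = 00000000000000001111000011110000
  ((~c & a) | c) = 00001111000011111111111111111111
  ((~d & ~e) & ((~c & a) | c)) = 00001000000010001000100010001000

((~d & ~e) & ((~c & a) | c))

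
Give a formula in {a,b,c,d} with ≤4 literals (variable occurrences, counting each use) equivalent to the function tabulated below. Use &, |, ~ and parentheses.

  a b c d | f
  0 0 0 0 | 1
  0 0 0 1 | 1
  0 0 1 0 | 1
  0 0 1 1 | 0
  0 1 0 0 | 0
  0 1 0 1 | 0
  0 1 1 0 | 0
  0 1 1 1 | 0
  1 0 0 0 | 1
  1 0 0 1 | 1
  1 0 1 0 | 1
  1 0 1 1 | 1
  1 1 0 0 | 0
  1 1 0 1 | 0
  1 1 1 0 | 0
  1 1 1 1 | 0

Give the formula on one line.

(~b & (~c | (~d | a)))

  ~b = 1111000011110000
  ~c = 1100110011001100
  ~d = 1010101010101010
  (~d | a) = 1010101011111111
  (~c | (~d | a)) = 1110111011111111
  (~b & (~c | (~d | a))) = 1110000011110000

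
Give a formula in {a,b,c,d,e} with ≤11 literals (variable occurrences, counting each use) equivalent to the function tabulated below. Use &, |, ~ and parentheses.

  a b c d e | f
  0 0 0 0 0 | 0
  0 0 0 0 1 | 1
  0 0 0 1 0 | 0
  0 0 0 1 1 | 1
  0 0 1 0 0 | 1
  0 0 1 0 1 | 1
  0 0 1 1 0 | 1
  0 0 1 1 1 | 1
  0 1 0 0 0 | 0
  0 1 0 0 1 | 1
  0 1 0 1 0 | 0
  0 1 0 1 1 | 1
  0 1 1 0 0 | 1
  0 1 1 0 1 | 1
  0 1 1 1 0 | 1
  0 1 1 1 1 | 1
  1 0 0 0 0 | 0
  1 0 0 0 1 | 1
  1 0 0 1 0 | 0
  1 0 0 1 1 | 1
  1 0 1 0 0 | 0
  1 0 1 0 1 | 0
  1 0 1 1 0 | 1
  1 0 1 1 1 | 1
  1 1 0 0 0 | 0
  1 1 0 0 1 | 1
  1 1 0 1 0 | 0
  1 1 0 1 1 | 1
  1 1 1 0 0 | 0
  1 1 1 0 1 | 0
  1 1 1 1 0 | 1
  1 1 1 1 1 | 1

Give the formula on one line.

((~c & e) | (((((b & ~e) & ~a) | d) | ~a) & c))

  ~c = 11110000111100001111000011110000
  (~c & e) = 01010000010100000101000001010000
  ~e = 10101010101010101010101010101010
  (b & ~e) = 00000000101010100000000010101010
  ~a = 11111111111111110000000000000000
  ((b & ~e) & ~a) = 00000000101010100000000000000000
  (((b & ~e) & ~a) | d) = 00110011101110110011001100110011
  ((((b & ~e) & ~a) | d) | ~a) = 11111111111111110011001100110011
  (((((b & ~e) & ~a) | d) | ~a) & c) = 00001111000011110000001100000011
  ((~c & e) | (((((b & ~e) & ~a) | d) | ~a) & c)) = 01011111010111110101001101010011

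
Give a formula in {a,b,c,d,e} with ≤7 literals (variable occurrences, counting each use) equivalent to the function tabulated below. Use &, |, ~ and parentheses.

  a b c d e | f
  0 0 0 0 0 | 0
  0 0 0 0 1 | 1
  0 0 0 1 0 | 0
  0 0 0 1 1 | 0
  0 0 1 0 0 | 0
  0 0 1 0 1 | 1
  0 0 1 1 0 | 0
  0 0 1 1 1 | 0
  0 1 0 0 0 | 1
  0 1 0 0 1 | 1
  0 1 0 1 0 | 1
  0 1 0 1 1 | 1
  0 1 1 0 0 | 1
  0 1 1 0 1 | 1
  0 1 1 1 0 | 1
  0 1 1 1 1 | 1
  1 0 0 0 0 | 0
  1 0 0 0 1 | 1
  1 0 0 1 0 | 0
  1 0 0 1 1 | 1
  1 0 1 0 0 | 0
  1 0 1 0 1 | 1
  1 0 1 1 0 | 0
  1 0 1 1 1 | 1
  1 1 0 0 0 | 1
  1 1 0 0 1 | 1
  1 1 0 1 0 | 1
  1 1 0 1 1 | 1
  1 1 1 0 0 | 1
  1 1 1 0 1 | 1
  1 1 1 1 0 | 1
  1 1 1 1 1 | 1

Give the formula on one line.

  ~d = 11001100110011001100110011001100
  ~b = 11111111000000001111111100000000
  (~b & a) = 00000000000000001111111100000000
  (~d | (~b & a)) = 11001100110011001111111111001100
  ((~d | (~b & a)) & e) = 01000100010001000101010101000100
  (((~d | (~b & a)) & e) | b) = 01000100111111110101010111111111

(((~d | (~b & a)) & e) | b)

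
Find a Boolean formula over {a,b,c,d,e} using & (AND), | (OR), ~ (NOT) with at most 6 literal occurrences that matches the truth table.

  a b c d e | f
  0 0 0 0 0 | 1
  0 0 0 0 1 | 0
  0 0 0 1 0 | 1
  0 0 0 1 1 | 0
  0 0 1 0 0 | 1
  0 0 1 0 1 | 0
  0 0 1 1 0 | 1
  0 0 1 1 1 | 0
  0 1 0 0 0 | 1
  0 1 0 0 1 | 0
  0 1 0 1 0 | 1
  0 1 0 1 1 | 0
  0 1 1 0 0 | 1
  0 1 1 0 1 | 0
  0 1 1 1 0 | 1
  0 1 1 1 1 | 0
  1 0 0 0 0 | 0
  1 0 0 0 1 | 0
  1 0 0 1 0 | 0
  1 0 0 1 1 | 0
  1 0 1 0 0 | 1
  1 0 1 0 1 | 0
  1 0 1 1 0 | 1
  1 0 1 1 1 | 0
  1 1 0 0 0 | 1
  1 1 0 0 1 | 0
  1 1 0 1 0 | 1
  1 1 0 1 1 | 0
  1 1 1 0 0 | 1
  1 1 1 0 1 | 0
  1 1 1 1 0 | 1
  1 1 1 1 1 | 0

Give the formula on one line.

(~e & (((c | (~a & ~c)) & ~e) | b))

  ~e = 10101010101010101010101010101010
  ~a = 11111111111111110000000000000000
  ~c = 11110000111100001111000011110000
  (~a & ~c) = 11110000111100000000000000000000
  (c | (~a & ~c)) = 11111111111111110000111100001111
  ((c | (~a & ~c)) & ~e) = 10101010101010100000101000001010
  (((c | (~a & ~c)) & ~e) | b) = 10101010111111110000101011111111
  (~e & (((c | (~a & ~c)) & ~e) | b)) = 10101010101010100000101010101010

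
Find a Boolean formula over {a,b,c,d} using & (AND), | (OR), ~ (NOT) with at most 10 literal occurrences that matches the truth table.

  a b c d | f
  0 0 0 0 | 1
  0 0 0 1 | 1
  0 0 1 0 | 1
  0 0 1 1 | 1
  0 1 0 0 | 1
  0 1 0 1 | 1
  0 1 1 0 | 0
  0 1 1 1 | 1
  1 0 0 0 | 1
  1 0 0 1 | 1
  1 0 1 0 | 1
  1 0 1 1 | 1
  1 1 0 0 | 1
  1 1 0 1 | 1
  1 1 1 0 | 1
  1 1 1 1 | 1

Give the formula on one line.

(((d | a) | ~c) | ((~c & ~d) | (~b | (~d & a))))

  (d | a) = 0101010111111111
  ~c = 1100110011001100
  ((d | a) | ~c) = 1101110111111111
  ~d = 1010101010101010
  (~c & ~d) = 1000100010001000
  ~b = 1111000011110000
  (~d & a) = 0000000010101010
  (~b | (~d & a)) = 1111000011111010
  ((~c & ~d) | (~b | (~d & a))) = 1111100011111010
  (((d | a) | ~c) | ((~c & ~d) | (~b | (~d & a)))) = 1111110111111111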